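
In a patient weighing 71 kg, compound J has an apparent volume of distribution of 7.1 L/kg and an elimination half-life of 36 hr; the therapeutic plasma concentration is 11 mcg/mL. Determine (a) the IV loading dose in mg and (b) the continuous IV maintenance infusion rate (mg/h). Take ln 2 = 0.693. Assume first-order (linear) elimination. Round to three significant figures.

Vd = 7.1 L/kg × 71 kg = 504.1 L
LD = Vd × C = 504.1 × 11 = 5545 mg
CL = 0.693 × Vd / t½ = 0.693 × 504.1 / 36 = 9.704 L/h
Infusion rate = CL × Css = 9.704 × 11 = 106.7 mg/h

(a) 5550 mg; (b) 107 mg/h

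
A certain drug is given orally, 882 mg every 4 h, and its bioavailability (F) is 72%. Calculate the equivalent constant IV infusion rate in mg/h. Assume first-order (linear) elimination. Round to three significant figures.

159 mg/h

Equivalent systemic input: infusion rate = F·D/τ.
Rate = 0.72 × 882 / 4 = 158.8 mg/h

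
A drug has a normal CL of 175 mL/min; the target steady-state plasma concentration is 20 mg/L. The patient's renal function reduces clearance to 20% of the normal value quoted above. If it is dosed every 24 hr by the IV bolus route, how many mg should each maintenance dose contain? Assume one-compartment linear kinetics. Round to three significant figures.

1010 mg

CL = 175 mL/min × 60/1000 = 10.50 L/h
Patient clearance = 0.2 × 10.50 = 2.100 L/h
At steady state, dose per interval replaces the amount cleared in that interval: D/τ = CL·Css.
D = CL × Css × τ = 2.100 × 20 × 24 = 1008 mg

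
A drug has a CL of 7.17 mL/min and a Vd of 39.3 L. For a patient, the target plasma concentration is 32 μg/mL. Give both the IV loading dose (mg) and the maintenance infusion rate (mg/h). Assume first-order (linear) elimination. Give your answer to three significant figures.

(a) 1260 mg; (b) 13.8 mg/h

Loading dose = Vd × C = 39.30 × 32 = 1258 mg
Convert clearance: 7.17 mL/min × 60 min/h ÷ 1000 mL/L = 0.4302 L/h
Maintenance: replace elimination → rate = CL × Css = 0.4302 × 32 = 13.77 mg/h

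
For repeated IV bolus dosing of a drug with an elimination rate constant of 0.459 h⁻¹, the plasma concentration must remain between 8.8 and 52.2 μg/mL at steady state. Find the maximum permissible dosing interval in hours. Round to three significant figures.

Between IV bolus doses, concentration decays as C = C₀·e^(−kτ), so C_peak/C_trough = e^(kτ).
τ_max = ln(C_peak/C_trough) / k = ln(52.2/8.8) / 0.4590 = 1.780 / 0.4590 = 3.878 h

3.88 h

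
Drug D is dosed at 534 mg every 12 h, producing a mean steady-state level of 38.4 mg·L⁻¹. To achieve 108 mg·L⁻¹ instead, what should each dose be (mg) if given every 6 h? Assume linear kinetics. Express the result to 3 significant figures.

With linear kinetics, Css is proportional to dose rate (D/τ) at fixed clearance.
D₂ = D₁ × (Css,target / Css,current) × (τ₂/τ₁) = 534 × (108/38.4) × (6/12) = 750.9 mg

751 mg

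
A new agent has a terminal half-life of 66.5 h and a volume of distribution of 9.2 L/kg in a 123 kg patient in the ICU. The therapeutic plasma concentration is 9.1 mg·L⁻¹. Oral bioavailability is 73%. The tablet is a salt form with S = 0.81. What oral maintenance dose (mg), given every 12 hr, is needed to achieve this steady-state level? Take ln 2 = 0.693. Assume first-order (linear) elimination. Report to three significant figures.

2180 mg

Total Vd = 9.2 × 123 = 1132 L
CL = 0.693 × Vd / t½ = 0.693 × 1132 / 66.5 = 11.80 L/h
D = CL × Css × τ / F / S = 11.80 × 9.1 × 12 / 0.73 / 0.81 = 2179 mg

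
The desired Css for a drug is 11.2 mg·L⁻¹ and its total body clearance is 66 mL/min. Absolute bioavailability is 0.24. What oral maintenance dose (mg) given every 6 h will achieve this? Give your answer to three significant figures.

Convert clearance: 66 mL/min × 60 min/h ÷ 1000 mL/L = 3.960 L/h
At steady state, dose per interval replaces the amount cleared in that interval: F·D/τ = CL·Css.
D = CL × Css × τ / F = 3.960 × 11.2 × 6 / 0.24 = 1109 mg

1110 mg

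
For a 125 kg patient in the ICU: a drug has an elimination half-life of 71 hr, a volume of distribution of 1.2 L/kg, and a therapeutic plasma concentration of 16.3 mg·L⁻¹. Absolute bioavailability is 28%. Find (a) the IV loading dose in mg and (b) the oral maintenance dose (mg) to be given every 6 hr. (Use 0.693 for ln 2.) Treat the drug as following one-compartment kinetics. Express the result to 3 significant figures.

(a) 2450 mg; (b) 511 mg

Vd = 1.2 L/kg × 125 kg = 150.0 L
LD = Vd × C = 150.0 × 16.3 = 2445 mg
CL = 0.693 × Vd / t½ = 0.693 × 150.0 / 71 = 1.464 L/h
D = CL × Css × τ / F = 1.464 × 16.3 × 6 / 0.28 = 511.4 mg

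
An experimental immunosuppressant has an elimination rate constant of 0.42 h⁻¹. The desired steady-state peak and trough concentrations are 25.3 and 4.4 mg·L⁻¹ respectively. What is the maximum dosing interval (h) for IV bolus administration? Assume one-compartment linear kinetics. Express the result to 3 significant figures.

4.16 h

Between IV bolus doses, concentration decays as C = C₀·e^(−kτ), so C_peak/C_trough = e^(kτ).
τ_max = ln(C_peak/C_trough) / k = ln(25.3/4.4) / 0.4200 = 1.749 / 0.4200 = 4.164 h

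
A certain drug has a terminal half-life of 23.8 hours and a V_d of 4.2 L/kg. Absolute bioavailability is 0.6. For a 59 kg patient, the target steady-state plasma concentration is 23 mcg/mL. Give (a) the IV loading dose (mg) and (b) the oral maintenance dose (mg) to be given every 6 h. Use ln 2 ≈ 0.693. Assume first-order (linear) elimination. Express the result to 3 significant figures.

Vd = 4.2 L/kg × 59 kg = 247.8 L
LD = Vd × C = 247.8 × 23 = 5699 mg
CL = 0.693 × Vd / t½ = 0.693 × 247.8 / 23.8 = 7.215 L/h
D = CL × Css × τ / F = 7.215 × 23 × 6 / 0.6 = 1659 mg

(a) 5700 mg; (b) 1660 mg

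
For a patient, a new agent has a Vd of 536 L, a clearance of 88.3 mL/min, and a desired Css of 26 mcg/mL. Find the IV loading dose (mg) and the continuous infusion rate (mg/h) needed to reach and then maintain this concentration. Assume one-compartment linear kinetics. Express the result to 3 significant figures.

(a) 13900 mg; (b) 138 mg/h

Loading: fill Vd to C_target → 536.0 L × 26 mg/L = 13940 mg
CL = 88.3 mL/min × 60/1000 = 5.298 L/h
Maintenance infusion rate = CL × Css = 5.298 × 26 = 137.7 mg/h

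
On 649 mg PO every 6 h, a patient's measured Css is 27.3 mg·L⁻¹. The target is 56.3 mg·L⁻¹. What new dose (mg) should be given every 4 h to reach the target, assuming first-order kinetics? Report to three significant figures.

892 mg

For first-order elimination, Css ∝ F·D/(CL·τ); F and CL are unchanged, so Css ∝ D/τ.
D₂ = D₁ × (Css,target / Css,current) × (τ₂/τ₁) = 649 × (56.3/27.3) × (4/6) = 892.3 mg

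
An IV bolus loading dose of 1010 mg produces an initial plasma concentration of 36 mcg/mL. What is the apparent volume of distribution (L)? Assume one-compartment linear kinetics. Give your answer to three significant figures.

28.1 L

Immediately after an IV bolus, C₀ = Dose / Vd, so Vd = Dose / C₀.
Vd = 1010 / 36 = 28.06 L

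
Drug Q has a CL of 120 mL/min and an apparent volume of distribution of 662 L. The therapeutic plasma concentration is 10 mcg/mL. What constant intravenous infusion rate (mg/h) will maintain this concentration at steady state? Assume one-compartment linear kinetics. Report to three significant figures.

72.0 mg/h

CL = 120 mL/min = 120 × 0.06 = 7.200 L/h
Rate = CL × Css = 7.200 × 10 = 72.00 mg/h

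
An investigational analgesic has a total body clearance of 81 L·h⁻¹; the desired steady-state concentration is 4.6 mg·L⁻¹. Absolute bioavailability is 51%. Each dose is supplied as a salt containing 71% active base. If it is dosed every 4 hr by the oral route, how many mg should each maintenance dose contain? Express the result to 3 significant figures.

D = CL × Css × τ / F / S = 81.00 × 4.6 × 4 / 0.51 / 0.71 = 4116 mg

4120 mg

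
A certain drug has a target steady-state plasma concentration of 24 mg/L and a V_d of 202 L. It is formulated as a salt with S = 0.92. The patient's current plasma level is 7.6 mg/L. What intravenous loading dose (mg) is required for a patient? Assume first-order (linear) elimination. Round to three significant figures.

Concentration deficit ΔC = 24 − 7.6 = 16.40 mg/L
LD = Vd × ΔC / S = 202.0 × 16.40 / 0.92 = 3601 mg

3600 mg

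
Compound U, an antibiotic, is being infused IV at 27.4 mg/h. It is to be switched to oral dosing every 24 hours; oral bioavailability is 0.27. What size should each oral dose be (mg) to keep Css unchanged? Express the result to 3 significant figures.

To maintain the same Css, the systemic dosing rate must be unchanged: F·D/τ = infusion rate.
D = rate × τ / F = 27.4 × 24 / 0.27 = 2436 mg

2440 mg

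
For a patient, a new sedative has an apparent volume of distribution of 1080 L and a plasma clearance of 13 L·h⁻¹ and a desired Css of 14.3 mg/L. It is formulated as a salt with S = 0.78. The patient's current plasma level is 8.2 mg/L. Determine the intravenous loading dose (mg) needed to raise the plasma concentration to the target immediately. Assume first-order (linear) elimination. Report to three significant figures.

8450 mg

Concentration deficit ΔC = 14.3 − 8.2 = 6.100 mg/L
LD = Vd × ΔC / S = 1080 × 6.100 / 0.78 = 8446 mg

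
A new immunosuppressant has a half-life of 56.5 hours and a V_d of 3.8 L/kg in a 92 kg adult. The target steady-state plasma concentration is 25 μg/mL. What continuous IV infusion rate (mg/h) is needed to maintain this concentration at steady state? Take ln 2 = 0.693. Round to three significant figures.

Total Vd = 3.8 × 92 = 349.6 L
CL = 0.693 × Vd / t½ = 0.693 × 349.6 / 56.5 = 4.288 L/h
Infusion rate = CL × Css = 4.288 × 25 = 107.2 mg/h

107 mg/h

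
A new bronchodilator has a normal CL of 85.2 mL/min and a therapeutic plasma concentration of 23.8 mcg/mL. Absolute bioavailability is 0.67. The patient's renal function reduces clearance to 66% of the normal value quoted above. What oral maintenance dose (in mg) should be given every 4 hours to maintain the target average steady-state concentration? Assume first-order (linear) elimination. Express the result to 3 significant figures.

479 mg

Convert clearance: 85.2 mL/min × 60 min/h ÷ 1000 mL/L = 5.112 L/h
Patient clearance = 0.66 × 5.112 = 3.374 L/h
At steady state, dose per interval replaces the amount cleared in that interval: F·D/τ = CL·Css.
D = CL × Css × τ / F = 3.374 × 23.8 × 4 / 0.67 = 479.4 mg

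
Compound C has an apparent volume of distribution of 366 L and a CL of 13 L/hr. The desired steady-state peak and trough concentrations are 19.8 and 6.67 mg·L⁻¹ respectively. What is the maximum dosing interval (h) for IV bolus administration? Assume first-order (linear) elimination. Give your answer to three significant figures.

30.6 h

k = CL / Vd = 13.00 / 366.0 = 0.03552 h⁻¹
Between IV bolus doses, concentration decays as C = C₀·e^(−kτ), so C_peak/C_trough = e^(kτ).
τ_max = ln(C_peak/C_trough) / k = ln(19.8/6.67) / 0.03552 = 1.088 / 0.03552 = 30.63 h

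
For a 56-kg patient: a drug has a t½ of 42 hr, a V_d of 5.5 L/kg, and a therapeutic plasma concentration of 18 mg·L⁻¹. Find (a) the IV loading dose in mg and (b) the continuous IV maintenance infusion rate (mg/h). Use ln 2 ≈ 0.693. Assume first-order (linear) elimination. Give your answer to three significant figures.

(a) 5540 mg; (b) 91.5 mg/h

Vd = 5.5 L/kg × 56 kg = 308.0 L
LD = Vd × C = 308.0 × 18 = 5544 mg
CL = 0.693 × Vd / t½ = 0.693 × 308.0 / 42 = 5.082 L/h
Infusion rate = CL × Css = 5.082 × 18 = 91.48 mg/h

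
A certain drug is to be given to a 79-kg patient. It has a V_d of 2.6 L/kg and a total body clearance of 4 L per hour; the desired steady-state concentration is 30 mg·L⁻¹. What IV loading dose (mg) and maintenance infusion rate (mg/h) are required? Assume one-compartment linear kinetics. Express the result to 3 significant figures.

Vd(total) = 79 kg × 2.6 L/kg = 205.4 L
Loading: fill Vd to C_target → 205.4 L × 30 mg/L = 6162 mg
Maintenance infusion rate = CL × Css = 4.000 × 30 = 120.0 mg/h

(a) 6160 mg; (b) 120 mg/h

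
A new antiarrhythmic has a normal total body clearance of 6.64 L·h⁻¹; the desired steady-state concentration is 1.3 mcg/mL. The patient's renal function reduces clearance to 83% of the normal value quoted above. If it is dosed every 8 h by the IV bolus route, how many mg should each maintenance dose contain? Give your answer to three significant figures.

Patient clearance = 0.83 × 6.640 = 5.511 L/h
D = CL × Css × τ = 5.511 × 1.3 × 8 = 57.31 mg

57.3 mg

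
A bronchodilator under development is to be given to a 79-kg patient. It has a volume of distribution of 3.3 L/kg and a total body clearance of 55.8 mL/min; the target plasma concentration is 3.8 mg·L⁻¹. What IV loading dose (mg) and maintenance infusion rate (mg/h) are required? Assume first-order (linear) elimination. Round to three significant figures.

Vd = 3.3 L/kg × 79 kg = 260.7 L
Loading: fill Vd to C_target → 260.7 L × 3.8 mg/L = 990.7 mg
Convert clearance: 55.8 mL/min × 60 min/h ÷ 1000 mL/L = 3.348 L/h
Maintenance: replace elimination → rate = CL × Css = 3.348 × 3.8 = 12.72 mg/h

(a) 991 mg; (b) 12.7 mg/h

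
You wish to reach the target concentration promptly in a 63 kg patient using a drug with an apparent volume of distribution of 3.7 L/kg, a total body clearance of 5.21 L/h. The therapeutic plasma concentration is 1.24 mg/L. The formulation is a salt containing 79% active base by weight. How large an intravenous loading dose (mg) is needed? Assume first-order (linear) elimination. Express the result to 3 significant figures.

Vd = 3.7 L/kg × 63 kg = 233.1 L
LD is governed by Vd — clearance does not enter the loading-dose calculation.
LD = Vd × C / S = 233.1 × 1.240 / 0.79 = 365.9 mg

366 mg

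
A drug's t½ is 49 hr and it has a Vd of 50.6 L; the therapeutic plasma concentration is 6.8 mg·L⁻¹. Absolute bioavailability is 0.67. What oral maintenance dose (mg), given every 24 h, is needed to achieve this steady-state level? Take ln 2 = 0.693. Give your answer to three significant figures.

CL = 0.693 × Vd / t½ = 0.693 × 50.60 / 49 = 0.7156 L/h
D = CL × Css × τ / F = 0.7156 × 6.8 × 24 / 0.67 = 174.3 mg

174 mg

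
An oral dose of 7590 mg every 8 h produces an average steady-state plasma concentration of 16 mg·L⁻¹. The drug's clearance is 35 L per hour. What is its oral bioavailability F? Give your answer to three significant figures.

0.590

F·D/τ = CL·Css at steady state → F = CL·Css·τ / D.
F = 35 × 16 × 8 / 7590 = 0.590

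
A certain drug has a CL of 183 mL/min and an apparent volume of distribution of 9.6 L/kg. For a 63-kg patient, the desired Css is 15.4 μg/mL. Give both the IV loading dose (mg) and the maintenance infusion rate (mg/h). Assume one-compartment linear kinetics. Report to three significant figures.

(a) 9310 mg; (b) 169 mg/h

Total Vd = 9.6 × 63 = 604.8 L
Loading: fill Vd to C_target → 604.8 L × 15.4 mg/L = 9314 mg
CL = 183 mL/min = 183 × 0.06 = 10.98 L/h
Maintenance infusion rate = CL × Css = 10.98 × 15.4 = 169.1 mg/h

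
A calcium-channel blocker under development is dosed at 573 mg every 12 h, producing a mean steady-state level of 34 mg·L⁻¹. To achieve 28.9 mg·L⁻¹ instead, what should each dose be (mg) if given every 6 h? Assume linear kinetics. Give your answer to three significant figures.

With linear kinetics, Css is proportional to dose rate (D/τ) at fixed clearance.
D₂ = D₁ × (Css,target / Css,current) × (τ₂/τ₁) = 573 × (28.9/34) × (6/12) = 243.5 mg

244 mg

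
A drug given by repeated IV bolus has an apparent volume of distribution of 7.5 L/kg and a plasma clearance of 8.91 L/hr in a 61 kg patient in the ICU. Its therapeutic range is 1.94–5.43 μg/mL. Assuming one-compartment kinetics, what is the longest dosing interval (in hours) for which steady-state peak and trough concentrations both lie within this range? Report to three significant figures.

Total Vd = 7.5 × 61 = 457.5 L
k = CL / Vd = 8.910 / 457.5 = 0.01948 h⁻¹
Between IV bolus doses, concentration decays as C = C₀·e^(−kτ), so C_peak/C_trough = e^(kτ).
τ_max = ln(C_peak/C_trough) / k = ln(5.43/1.94) / 0.01948 = 1.029 / 0.01948 = 52.82 h

52.8 h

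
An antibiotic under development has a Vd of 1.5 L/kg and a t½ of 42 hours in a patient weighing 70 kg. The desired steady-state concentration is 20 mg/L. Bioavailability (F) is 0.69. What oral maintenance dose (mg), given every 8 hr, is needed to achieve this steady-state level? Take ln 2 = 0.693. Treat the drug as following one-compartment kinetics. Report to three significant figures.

402 mg

Vd = 1.5 L/kg × 70 kg = 105.0 L
CL = ln 2 · Vd / t½ = 0.693 × 105.0 / 42 = 1.733 L/h
D = CL × Css × τ / F = 1.733 × 20 × 8 / 0.69 = 401.9 mg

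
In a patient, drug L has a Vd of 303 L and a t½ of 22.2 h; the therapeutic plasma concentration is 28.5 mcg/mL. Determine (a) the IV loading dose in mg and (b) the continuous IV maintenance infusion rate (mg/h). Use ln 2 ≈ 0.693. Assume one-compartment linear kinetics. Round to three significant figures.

LD = Vd × C = 303.0 × 28.5 = 8636 mg
CL = 0.693 × Vd / t½ = 0.693 × 303.0 / 22.2 = 9.459 L/h
Infusion rate = CL × Css = 9.459 × 28.5 = 269.6 mg/h

(a) 8640 mg; (b) 270 mg/h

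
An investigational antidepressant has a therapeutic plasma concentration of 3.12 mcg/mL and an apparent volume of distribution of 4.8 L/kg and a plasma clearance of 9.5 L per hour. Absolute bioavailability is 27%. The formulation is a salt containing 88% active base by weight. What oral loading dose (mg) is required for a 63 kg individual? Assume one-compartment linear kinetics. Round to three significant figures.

3970 mg

Vd = 4.8 L/kg × 63 kg = 302.4 L
LD is governed by Vd — clearance does not enter the loading-dose calculation.
LD = Vd × C / F / S = 302.4 × 3.120 / 0.27 / 0.88 = 3971 mg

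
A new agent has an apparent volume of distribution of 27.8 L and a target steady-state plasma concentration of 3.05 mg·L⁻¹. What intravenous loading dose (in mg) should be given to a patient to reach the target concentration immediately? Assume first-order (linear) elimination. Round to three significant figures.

The loading dose fills Vd to the target concentration.
LD = Vd × C = 27.80 × 3.050 = 84.79 mg

84.8 mg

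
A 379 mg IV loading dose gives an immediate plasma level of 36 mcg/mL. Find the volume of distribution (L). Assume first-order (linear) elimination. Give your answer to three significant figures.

10.5 L

Immediately after an IV bolus, C₀ = Dose / Vd, so Vd = Dose / C₀.
Vd = 379 / 36 = 10.53 L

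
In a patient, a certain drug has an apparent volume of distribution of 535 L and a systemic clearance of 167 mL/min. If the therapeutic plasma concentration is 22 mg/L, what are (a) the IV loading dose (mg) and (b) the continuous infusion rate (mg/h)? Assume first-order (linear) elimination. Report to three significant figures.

LD = Vd · C_target = 535.0 × 22 = 11770 mg
CL = 167 mL/min = 167 × 0.06 = 10.02 L/h
Maintenance infusion rate = CL × Css = 10.02 × 22 = 220.4 mg/h

(a) 11800 mg; (b) 220 mg/h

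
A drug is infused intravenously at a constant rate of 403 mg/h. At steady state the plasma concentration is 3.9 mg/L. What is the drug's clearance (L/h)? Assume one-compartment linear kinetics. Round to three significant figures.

At steady state, infusion rate = CL × Css, so CL = rate / Css.
CL = 403 / 3.9 = 103.3 L/h

103 L/h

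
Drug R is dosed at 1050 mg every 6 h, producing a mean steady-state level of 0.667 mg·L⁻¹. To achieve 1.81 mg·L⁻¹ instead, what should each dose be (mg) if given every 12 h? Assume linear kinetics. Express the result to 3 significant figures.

5700 mg

With linear kinetics, Css is proportional to dose rate (D/τ) at fixed clearance.
D₂ = D₁ × (Css,target / Css,current) × (τ₂/τ₁) = 1050 × (1.81/0.667) × (12/6) = 5699 mg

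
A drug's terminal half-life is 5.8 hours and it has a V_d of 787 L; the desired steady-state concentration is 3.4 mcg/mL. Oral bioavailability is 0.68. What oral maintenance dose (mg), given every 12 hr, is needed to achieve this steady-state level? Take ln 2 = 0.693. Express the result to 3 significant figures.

CL = 0.693 × Vd / t½ = 0.693 × 787.0 / 5.8 = 94.03 L/h
D = CL × Css × τ / F = 94.03 × 3.4 × 12 / 0.68 = 5642 mg

5640 mg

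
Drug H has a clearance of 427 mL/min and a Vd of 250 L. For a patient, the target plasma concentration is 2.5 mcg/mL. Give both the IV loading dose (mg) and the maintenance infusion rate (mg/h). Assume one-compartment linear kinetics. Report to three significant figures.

(a) 625 mg; (b) 64.1 mg/h

Loading: fill Vd to C_target → 250.0 L × 2.5 mg/L = 625.0 mg
CL = 427 mL/min = 427 × 0.06 = 25.62 L/h
Maintenance: replace elimination → rate = CL × Css = 25.62 × 2.5 = 64.05 mg/h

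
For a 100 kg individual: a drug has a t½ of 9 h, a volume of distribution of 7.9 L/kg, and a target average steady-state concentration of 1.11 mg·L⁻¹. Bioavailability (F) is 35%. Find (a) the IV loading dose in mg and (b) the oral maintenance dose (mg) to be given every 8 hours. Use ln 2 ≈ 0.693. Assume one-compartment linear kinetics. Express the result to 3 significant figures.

(a) 877 mg; (b) 1540 mg

Total Vd = 7.9 × 100 = 790.0 L
LD = Vd × C = 790.0 × 1.11 = 876.9 mg
CL = 0.693 × Vd / t½ = 0.693 × 790.0 / 9 = 60.83 L/h
D = CL × Css × τ / F = 60.83 × 1.11 × 8 / 0.35 = 1543 mg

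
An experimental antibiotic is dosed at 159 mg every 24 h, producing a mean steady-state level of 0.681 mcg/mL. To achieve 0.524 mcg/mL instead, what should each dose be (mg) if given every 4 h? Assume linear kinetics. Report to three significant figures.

20.4 mg

For first-order elimination, Css ∝ F·D/(CL·τ); F and CL are unchanged, so Css ∝ D/τ.
D₂ = D₁ × (Css,target / Css,current) × (τ₂/τ₁) = 159 × (0.524/0.681) × (4/24) = 20.39 mg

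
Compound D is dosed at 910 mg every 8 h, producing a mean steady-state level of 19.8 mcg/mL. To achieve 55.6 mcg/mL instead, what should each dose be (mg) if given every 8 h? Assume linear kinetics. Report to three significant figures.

2560 mg

With linear kinetics, Css is proportional to dose rate (D/τ) at fixed clearance.
D₂ = D₁ × (Css,target / Css,current) = 910 × 55.6/19.8 = 2555 mg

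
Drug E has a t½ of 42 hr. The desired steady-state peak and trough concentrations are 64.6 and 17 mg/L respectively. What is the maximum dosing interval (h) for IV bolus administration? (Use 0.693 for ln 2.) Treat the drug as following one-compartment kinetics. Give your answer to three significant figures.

k = 0.693 / t½ = 0.693 / 42 = 0.01650 h⁻¹
Between IV bolus doses, concentration decays as C = C₀·e^(−kτ), so C_peak/C_trough = e^(kτ).
τ_max = ln(C_peak/C_trough) / k = ln(64.6/17) / 0.01650 = 1.335 / 0.01650 = 80.91 h

80.9 h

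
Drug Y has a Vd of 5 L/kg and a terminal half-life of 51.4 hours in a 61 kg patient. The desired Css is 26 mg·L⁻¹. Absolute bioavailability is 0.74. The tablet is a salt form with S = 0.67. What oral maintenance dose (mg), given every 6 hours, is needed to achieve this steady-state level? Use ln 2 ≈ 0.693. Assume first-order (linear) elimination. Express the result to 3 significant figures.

Vd(total) = 61 kg × 5 L/kg = 305.0 L
CL = 0.693 × Vd / t½ = 0.693 × 305.0 / 51.4 = 4.112 L/h
D = CL × Css × τ / F / S = 4.112 × 26 × 6 / 0.74 / 0.67 = 1294 mg

1290 mg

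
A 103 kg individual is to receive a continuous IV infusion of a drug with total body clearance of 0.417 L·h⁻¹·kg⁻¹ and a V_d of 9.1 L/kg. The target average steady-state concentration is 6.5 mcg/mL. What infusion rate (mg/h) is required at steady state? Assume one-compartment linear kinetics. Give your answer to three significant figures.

279 mg/h

CL = 0.417 L·h⁻¹·kg⁻¹ × 103 kg = 42.95 L/h
Infusion rate = CL · Css = 42.95 L/h × 6.5 mg/L = 279.2 mg/h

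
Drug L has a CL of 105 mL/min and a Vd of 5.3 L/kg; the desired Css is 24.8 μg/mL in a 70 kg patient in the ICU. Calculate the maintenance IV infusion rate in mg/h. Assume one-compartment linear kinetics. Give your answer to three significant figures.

CL = 105 mL/min × 60/1000 = 6.300 L/h
R₀ = 6.300 × 24.8 = 156.2 mg/h

156 mg/h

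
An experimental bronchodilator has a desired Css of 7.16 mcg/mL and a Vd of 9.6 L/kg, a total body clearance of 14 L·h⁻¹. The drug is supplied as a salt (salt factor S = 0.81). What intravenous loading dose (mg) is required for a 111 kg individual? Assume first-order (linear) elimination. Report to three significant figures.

9420 mg

Vd(total) = 111 kg × 9.6 L/kg = 1066 L
The loading dose fills Vd to the target concentration; clearance is irrelevant here.
LD = Vd × C / S = 1066 × 7.160 / 0.81 = 9423 mg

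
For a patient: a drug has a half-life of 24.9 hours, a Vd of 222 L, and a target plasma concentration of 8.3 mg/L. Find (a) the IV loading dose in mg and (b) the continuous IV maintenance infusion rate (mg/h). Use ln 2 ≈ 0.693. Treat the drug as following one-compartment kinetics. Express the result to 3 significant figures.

LD = Vd × C = 222.0 × 8.3 = 1843 mg
CL = 0.693 × Vd / t½ = 0.693 × 222.0 / 24.9 = 6.179 L/h
Infusion rate = CL × Css = 6.179 × 8.3 = 51.29 mg/h

(a) 1840 mg; (b) 51.3 mg/h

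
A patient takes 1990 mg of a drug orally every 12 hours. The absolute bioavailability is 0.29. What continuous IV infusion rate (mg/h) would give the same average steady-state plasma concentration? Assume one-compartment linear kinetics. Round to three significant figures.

48.1 mg/h

Equivalent systemic input: infusion rate = F·D/τ.
Rate = 0.29 × 1990 / 12 = 48.09 mg/h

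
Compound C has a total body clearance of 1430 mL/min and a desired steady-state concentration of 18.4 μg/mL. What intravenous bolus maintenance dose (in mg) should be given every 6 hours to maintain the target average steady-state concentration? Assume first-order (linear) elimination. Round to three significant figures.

9470 mg

Convert clearance: 1430 mL/min × 60 min/h ÷ 1000 mL/L = 85.80 L/h
At steady state, dose per interval replaces the amount cleared in that interval: D/τ = CL·Css.
D = CL × Css × τ = 85.80 × 18.4 × 6 = 9472 mg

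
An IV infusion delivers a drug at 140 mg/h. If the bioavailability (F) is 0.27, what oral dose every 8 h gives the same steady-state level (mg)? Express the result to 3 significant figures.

4150 mg

To maintain the same Css, the systemic dosing rate must be unchanged: F·D/τ = infusion rate.
D = rate × τ / F = 140 × 8 / 0.27 = 4148 mg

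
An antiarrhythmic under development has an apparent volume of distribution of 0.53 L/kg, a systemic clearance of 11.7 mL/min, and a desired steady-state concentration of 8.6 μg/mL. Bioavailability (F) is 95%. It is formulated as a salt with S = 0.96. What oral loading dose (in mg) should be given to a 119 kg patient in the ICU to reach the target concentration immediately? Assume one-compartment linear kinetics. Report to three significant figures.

Vd = 0.53 L/kg × 119 kg = 63.07 L
LD = Vd × C / F / S = 63.07 × 8.600 / 0.95 / 0.96 = 594.7 mg

595 mg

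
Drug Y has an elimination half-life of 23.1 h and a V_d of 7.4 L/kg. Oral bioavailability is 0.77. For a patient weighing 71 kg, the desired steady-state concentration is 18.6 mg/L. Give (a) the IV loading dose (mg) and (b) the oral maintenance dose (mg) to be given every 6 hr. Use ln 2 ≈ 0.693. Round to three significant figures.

Vd(total) = 71 kg × 7.4 L/kg = 525.4 L
LD = Vd × C = 525.4 × 18.6 = 9772 mg
CL = 0.693 × Vd / t½ = 0.693 × 525.4 / 23.1 = 15.76 L/h
D = CL × Css × τ / F = 15.76 × 18.6 × 6 / 0.77 = 2284 mg

(a) 9770 mg; (b) 2280 mg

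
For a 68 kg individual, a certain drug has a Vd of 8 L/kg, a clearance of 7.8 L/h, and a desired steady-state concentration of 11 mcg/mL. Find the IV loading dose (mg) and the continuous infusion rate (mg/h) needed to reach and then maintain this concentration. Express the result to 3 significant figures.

(a) 5980 mg; (b) 85.8 mg/h

Vd(total) = 68 kg × 8 L/kg = 544.0 L
Loading: fill Vd to C_target → 544.0 L × 11 mg/L = 5984 mg
Maintenance: replace elimination → rate = CL × Css = 7.800 × 11 = 85.80 mg/h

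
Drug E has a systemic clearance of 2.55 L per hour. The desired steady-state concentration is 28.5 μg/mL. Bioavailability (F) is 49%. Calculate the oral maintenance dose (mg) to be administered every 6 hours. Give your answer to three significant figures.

At steady state, dose per interval replaces the amount cleared in that interval: F·D/τ = CL·Css.
D = CL × Css × τ / F = 2.550 × 28.5 × 6 / 0.49 = 889.9 mg

890 mg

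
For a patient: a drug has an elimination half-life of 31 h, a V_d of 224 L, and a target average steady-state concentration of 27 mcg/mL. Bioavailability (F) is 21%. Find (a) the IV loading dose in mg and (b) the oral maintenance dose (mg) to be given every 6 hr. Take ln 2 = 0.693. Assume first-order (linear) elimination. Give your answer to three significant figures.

(a) 6050 mg; (b) 3860 mg

LD = Vd × C = 224.0 × 27 = 6048 mg
CL = 0.693 × Vd / t½ = 0.693 × 224.0 / 31 = 5.007 L/h
D = CL × Css × τ / F = 5.007 × 27 × 6 / 0.21 = 3863 mg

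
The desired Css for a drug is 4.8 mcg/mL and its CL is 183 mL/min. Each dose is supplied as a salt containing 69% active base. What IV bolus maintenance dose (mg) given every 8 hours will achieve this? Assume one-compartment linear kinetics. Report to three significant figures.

611 mg

Convert clearance: 183 mL/min × 60 min/h ÷ 1000 mL/L = 10.98 L/h
D = CL × Css × τ / S = 10.98 × 4.8 × 8 / 0.69 = 611.1 mg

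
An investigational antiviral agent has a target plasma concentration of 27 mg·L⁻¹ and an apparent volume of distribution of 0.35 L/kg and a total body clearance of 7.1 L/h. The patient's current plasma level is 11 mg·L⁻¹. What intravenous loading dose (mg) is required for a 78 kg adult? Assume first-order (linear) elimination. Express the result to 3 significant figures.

437 mg

Vd = 0.35 L/kg × 78 kg = 27.30 L
LD is governed by Vd — clearance does not enter the loading-dose calculation.
Concentration deficit ΔC = 27 − 11 = 16.00 mg/L
LD = Vd × ΔC = 27.30 × 16.00 = 436.8 mg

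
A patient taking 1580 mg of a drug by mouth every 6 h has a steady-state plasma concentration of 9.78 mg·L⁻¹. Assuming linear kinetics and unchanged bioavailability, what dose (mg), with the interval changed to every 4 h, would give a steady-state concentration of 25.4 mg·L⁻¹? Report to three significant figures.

For first-order elimination, Css ∝ F·D/(CL·τ); F and CL are unchanged, so Css ∝ D/τ.
D₂ = D₁ × (Css,target / Css,current) × (τ₂/τ₁) = 1580 × (25.4/9.78) × (4/6) = 2736 mg

2740 mg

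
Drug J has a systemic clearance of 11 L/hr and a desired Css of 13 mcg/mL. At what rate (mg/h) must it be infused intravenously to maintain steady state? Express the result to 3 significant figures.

143 mg/h

Rate = CL × Css = 11.00 × 13 = 143.0 mg/h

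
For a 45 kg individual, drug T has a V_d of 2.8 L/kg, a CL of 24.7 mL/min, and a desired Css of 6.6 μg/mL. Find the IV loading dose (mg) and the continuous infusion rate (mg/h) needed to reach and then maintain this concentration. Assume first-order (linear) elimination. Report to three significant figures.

(a) 832 mg; (b) 9.78 mg/h

Total Vd = 2.8 × 45 = 126.0 L
Loading dose = Vd × C = 126.0 × 6.6 = 831.6 mg
CL = 24.7 mL/min × 60/1000 = 1.482 L/h
Maintenance infusion rate = CL × Css = 1.482 × 6.6 = 9.781 mg/h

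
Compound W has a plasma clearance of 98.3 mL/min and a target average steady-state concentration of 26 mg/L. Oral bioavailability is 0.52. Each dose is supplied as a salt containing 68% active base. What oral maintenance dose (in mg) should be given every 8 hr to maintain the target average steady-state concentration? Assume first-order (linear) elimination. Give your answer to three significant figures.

CL = 98.3 mL/min = 98.3 × 0.06 = 5.898 L/h
At steady state, dose per interval replaces the amount cleared in that interval: F·S·D/τ = CL·Css.
D = CL × Css × τ / F / S = 5.898 × 26 × 8 / 0.52 / 0.68 = 3469 mg

3470 mg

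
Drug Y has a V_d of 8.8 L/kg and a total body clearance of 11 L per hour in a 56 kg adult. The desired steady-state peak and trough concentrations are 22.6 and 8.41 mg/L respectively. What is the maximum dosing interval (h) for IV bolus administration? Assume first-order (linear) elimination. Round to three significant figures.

44.3 h

Total Vd = 8.8 × 56 = 492.8 L
k = CL / Vd = 11.00 / 492.8 = 0.02232 h⁻¹
Between IV bolus doses, concentration decays as C = C₀·e^(−kτ), so C_peak/C_trough = e^(kτ).
τ_max = ln(C_peak/C_trough) / k = ln(22.6/8.41) / 0.02232 = 0.9885 / 0.02232 = 44.29 h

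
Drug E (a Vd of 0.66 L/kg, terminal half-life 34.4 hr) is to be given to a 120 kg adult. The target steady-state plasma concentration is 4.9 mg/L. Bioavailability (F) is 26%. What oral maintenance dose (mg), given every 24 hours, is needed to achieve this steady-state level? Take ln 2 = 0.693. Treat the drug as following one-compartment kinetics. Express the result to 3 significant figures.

722 mg

Total Vd = 0.66 × 120 = 79.20 L
CL = ln 2 · Vd / t½ = 0.693 × 79.20 / 34.4 = 1.596 L/h
D = CL × Css × τ / F = 1.596 × 4.9 × 24 / 0.26 = 721.9 mg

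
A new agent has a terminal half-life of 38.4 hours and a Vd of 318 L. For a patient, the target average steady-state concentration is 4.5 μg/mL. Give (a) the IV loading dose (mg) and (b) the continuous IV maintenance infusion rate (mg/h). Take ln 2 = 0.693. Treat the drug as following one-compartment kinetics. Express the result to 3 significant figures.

(a) 1430 mg; (b) 25.8 mg/h

LD = Vd × C = 318.0 × 4.5 = 1431 mg
CL = 0.693 × Vd / t½ = 0.693 × 318.0 / 38.4 = 5.739 L/h
Infusion rate = CL × Css = 5.739 × 4.5 = 25.83 mg/h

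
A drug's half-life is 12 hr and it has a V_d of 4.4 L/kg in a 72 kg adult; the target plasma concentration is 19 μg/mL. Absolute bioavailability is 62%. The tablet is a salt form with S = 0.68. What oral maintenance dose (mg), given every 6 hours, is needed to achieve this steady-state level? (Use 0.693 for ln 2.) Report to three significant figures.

Vd = 4.4 L/kg × 72 kg = 316.8 L
CL = ln 2 · Vd / t½ = 0.693 × 316.8 / 12 = 18.30 L/h
D = CL × Css × τ / F / S = 18.30 × 19 × 6 / 0.62 / 0.68 = 4948 mg

4950 mg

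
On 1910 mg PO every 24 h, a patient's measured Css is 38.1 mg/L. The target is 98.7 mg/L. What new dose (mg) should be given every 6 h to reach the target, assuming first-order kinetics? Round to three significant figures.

For first-order elimination, Css ∝ F·D/(CL·τ); F and CL are unchanged, so Css ∝ D/τ.
D₂ = D₁ × (Css,target / Css,current) × (τ₂/τ₁) = 1910 × (98.7/38.1) × (6/24) = 1237 mg

1240 mg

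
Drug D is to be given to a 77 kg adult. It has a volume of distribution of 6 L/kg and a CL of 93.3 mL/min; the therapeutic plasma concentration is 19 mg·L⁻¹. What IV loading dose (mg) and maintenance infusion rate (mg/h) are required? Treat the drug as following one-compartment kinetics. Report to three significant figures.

(a) 8780 mg; (b) 106 mg/h

Vd(total) = 77 kg × 6 L/kg = 462.0 L
Loading: fill Vd to C_target → 462.0 L × 19 mg/L = 8778 mg
CL = 93.3 mL/min × 60/1000 = 5.598 L/h
Maintenance: replace elimination → rate = CL × Css = 5.598 × 19 = 106.4 mg/h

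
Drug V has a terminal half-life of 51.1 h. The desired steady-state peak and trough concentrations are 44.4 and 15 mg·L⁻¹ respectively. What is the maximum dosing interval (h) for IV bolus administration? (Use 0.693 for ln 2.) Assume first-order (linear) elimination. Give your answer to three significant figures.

k = 0.693 / t½ = 0.693 / 51.1 = 0.01356 h⁻¹
Between IV bolus doses, concentration decays as C = C₀·e^(−kτ), so C_peak/C_trough = e^(kτ).
τ_max = ln(C_peak/C_trough) / k = ln(44.4/15) / 0.01356 = 1.085 / 0.01356 = 80.01 h

80.0 h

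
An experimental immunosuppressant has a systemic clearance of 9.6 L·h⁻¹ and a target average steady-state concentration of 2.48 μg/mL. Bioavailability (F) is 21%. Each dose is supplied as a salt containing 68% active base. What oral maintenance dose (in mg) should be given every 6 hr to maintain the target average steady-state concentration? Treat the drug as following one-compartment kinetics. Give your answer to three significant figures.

At steady state, dose per interval replaces the amount cleared in that interval: F·S·D/τ = CL·Css.
D = CL × Css × τ / F / S = 9.600 × 2.48 × 6 / 0.21 / 0.68 = 1000 mg

1000 mg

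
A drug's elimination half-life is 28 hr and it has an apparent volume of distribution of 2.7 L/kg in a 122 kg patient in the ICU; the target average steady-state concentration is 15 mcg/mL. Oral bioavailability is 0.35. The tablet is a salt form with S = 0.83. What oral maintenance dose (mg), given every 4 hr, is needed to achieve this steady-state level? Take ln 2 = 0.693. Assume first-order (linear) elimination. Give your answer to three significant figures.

Vd = 2.7 L/kg × 122 kg = 329.4 L
CL = 0.693 × Vd / t½ = 0.693 × 329.4 / 28 = 8.153 L/h
D = CL × Css × τ / F / S = 8.153 × 15 × 4 / 0.35 / 0.83 = 1684 mg

1680 mg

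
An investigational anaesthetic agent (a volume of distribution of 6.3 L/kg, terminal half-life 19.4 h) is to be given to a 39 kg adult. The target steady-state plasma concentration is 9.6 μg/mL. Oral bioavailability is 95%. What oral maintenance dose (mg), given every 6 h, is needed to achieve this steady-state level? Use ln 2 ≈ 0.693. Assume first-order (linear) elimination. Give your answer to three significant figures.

532 mg

Total Vd = 6.3 × 39 = 245.7 L
CL = 0.693 × Vd / t½ = 0.693 × 245.7 / 19.4 = 8.777 L/h
D = CL × Css × τ / F = 8.777 × 9.6 × 6 / 0.95 = 532.2 mg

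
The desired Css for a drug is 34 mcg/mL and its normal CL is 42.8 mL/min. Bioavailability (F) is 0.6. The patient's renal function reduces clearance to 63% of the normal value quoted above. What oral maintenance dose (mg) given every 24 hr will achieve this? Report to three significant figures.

2200 mg

CL = 42.8 mL/min = 42.8 × 0.06 = 2.568 L/h
Patient clearance = 0.63 × 2.568 = 1.618 L/h
At steady state, dose per interval replaces the amount cleared in that interval: F·D/τ = CL·Css.
D = CL × Css × τ / F = 1.618 × 34 × 24 / 0.6 = 2200 mg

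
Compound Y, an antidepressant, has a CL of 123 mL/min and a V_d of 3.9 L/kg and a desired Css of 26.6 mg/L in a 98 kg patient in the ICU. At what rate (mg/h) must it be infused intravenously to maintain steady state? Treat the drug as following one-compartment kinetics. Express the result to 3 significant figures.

CL = 123 mL/min × 60/1000 = 7.380 L/h
R₀ = 7.380 × 26.6 = 196.3 mg/h

196 mg/h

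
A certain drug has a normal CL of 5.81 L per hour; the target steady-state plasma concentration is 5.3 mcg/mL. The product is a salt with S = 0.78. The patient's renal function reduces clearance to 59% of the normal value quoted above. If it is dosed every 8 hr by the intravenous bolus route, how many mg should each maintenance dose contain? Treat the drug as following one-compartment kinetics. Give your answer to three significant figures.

186 mg

Patient clearance = 0.59 × 5.810 = 3.428 L/h
D = CL × Css × τ / S = 3.428 × 5.3 × 8 / 0.78 = 186.3 mg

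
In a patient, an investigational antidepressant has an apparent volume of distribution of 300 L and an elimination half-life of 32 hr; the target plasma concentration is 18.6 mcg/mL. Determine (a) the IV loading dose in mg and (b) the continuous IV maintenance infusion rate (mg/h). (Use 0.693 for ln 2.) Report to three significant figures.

LD = Vd × C = 300.0 × 18.6 = 5580 mg
CL = 0.693 × Vd / t½ = 0.693 × 300.0 / 32 = 6.497 L/h
Infusion rate = CL × Css = 6.497 × 18.6 = 120.8 mg/h

(a) 5580 mg; (b) 121 mg/h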